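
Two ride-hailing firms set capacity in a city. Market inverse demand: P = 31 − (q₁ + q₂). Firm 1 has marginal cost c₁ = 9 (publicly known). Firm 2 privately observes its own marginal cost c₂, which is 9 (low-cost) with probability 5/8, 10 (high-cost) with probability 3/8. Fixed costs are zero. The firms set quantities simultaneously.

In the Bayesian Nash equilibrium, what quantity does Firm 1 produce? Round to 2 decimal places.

7.46

Type-c best response for Firm 2: q₂(c) = (31 − c)/2 − q₁/2.
Firm 1 maximizes expected profit; its first-order condition is 31 − 2q₁ − E[q₂] − 9 = 0.
Substituting E[q₂] and solving: E[c₂] = 9.375, so q₁ = (31 − 2·9 + 9.375)/3 = 7.45833.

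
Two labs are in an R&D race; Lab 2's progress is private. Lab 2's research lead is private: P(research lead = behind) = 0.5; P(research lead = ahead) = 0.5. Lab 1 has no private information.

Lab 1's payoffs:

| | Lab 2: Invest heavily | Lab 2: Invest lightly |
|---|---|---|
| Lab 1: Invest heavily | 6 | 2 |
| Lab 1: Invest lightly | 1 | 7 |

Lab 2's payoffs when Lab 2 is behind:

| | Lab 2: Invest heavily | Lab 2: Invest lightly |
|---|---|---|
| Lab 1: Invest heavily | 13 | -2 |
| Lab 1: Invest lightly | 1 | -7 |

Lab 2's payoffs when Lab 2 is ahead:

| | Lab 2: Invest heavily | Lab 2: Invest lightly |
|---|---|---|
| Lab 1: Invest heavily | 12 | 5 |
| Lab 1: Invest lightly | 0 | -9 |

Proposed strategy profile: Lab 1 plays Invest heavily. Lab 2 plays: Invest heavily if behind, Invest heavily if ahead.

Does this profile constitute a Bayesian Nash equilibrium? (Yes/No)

A profile is a BNE iff every type of every player is best-responding given beliefs about the other side.
Lab 1 plays Invest heavily: E[Invest heavily] = 0.5·(6) + 0.5·(6) = 6; E[Invest lightly] = 1. Best-responding. ✓
Lab 2 (research lead behind), facing Invest heavily: Invest heavily gives 13, Invest lightly gives -2. Proposed Invest heavily is best. ✓
Lab 2 (research lead ahead), facing Invest heavily: Invest heavily gives 12, Invest lightly gives 5. Proposed Invest heavily is best. ✓

Yes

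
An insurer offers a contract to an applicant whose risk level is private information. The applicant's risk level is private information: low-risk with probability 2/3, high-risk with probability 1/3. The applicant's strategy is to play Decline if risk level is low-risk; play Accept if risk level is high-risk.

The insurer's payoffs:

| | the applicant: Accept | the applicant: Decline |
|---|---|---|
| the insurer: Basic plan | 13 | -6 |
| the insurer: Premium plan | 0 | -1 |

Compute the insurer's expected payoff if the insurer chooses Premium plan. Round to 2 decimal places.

E[Premium plan] = 2/3·(-1) + 1/3·0 = (-2/3) + 0 = -2/3

-0.67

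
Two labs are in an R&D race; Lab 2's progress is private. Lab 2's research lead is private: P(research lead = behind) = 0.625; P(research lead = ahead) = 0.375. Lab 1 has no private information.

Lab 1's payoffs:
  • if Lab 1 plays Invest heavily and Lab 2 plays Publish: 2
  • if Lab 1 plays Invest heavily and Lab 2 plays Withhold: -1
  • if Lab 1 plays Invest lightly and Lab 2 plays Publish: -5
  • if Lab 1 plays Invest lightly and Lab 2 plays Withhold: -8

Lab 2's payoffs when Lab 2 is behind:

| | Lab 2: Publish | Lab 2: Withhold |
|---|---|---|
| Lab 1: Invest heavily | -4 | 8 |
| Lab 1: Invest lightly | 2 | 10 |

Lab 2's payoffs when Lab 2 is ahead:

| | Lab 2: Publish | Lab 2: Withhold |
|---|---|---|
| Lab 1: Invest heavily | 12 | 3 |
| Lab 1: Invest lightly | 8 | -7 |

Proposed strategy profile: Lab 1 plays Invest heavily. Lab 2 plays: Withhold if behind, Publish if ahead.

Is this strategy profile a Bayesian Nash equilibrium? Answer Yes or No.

Lab 1 plays Invest heavily: E[Invest heavily] = 0.625·(-1) + 0.375·(2) = 0.125; E[Invest lightly] = -6.875. Best-responding. ✓
Lab 2 (research lead behind), facing Invest heavily: Publish gives -4, Withhold gives 8. Proposed Withhold is best. ✓
Lab 2 (research lead ahead), facing Invest heavily: Publish gives 12, Withhold gives 3. Proposed Publish is best. ✓

Yes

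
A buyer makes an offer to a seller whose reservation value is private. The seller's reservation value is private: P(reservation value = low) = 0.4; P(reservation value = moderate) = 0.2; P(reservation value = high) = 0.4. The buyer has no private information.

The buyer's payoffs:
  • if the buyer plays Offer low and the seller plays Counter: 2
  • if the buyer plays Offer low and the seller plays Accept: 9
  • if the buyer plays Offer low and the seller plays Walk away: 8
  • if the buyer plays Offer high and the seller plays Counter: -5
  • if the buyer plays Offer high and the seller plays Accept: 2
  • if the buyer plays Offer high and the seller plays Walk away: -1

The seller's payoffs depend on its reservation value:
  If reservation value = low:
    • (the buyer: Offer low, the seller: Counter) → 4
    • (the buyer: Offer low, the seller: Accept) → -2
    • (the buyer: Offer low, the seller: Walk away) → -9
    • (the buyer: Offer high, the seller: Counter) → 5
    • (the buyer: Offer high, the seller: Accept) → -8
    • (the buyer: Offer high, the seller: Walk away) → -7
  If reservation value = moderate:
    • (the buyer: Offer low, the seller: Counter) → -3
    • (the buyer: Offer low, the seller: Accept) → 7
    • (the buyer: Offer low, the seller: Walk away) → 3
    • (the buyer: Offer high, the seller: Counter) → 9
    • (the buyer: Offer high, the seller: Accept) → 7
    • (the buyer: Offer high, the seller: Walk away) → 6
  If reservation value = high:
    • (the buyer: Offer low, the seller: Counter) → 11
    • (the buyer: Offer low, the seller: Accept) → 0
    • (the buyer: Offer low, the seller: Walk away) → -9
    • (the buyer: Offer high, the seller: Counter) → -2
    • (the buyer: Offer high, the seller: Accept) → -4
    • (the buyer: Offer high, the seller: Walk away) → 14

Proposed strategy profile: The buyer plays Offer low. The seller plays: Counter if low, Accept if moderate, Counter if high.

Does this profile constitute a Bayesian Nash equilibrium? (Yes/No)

A profile is a BNE iff every type of every player is best-responding given beliefs about the other side.
The buyer plays Offer low: E[Offer low] = 0.4·(2) + 0.2·(9) + 0.4·(2) = 3.4; E[Offer high] = -3.6. Best-responding. ✓
The seller (reservation value low), facing Offer low: Counter gives 4, Accept gives -2, Walk away gives -9. Proposed Counter is best. ✓
The seller (reservation value moderate), facing Offer low: Counter gives -3, Accept gives 7, Walk away gives 3. Proposed Accept is best. ✓
The seller (reservation value high), facing Offer low: Counter gives 11, Accept gives 0, Walk away gives -9. Proposed Counter is best. ✓

Yes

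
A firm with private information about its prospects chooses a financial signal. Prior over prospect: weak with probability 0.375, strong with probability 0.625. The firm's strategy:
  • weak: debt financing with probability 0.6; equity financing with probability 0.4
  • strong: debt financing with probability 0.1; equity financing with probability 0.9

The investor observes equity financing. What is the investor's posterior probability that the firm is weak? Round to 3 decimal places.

Apply Bayes' rule using the sender's strategy as the likelihood.
P(equity financing) = 0.375·0.4 + 0.625·0.9 = 0.7125
P(weak | equity financing) = (0.375·0.4) / 0.7125 = 0.15 / 0.7125 = 0.210526

0.211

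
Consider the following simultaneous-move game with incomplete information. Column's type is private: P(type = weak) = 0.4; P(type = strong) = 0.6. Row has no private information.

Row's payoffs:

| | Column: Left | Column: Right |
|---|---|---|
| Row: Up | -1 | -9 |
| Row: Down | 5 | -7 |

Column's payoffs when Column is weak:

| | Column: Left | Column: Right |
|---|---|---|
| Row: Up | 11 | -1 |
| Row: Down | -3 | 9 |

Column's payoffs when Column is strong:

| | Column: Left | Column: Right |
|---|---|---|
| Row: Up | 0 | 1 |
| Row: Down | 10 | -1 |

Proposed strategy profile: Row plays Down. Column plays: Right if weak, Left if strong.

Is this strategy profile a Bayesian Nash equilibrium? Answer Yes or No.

Yes

A profile is a BNE iff every type of every player is best-responding given beliefs about the other side.
Row plays Down: E[Down] = 0.4·(-7) + 0.6·(5) = 0.2; E[Up] = -4.2. Best-responding. ✓
Column (type weak), facing Down: Left gives -3, Right gives 9. Proposed Right is best. ✓
Column (type strong), facing Down: Left gives 10, Right gives -1. Proposed Left is best. ✓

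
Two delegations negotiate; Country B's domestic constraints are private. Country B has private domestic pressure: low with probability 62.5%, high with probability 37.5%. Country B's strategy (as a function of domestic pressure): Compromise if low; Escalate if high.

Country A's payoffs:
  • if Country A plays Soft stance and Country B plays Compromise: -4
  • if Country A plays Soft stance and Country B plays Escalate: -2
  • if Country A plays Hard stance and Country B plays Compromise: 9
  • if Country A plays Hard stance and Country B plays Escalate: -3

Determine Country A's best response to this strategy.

E[Soft stance] = 0.625·(-4) + 0.375·(-2) = -3.25
E[Hard stance] = 0.625·(9) + 0.375·(-3) = 4.5
Best response: Hard stance (4.5 is the largest).

Hard stance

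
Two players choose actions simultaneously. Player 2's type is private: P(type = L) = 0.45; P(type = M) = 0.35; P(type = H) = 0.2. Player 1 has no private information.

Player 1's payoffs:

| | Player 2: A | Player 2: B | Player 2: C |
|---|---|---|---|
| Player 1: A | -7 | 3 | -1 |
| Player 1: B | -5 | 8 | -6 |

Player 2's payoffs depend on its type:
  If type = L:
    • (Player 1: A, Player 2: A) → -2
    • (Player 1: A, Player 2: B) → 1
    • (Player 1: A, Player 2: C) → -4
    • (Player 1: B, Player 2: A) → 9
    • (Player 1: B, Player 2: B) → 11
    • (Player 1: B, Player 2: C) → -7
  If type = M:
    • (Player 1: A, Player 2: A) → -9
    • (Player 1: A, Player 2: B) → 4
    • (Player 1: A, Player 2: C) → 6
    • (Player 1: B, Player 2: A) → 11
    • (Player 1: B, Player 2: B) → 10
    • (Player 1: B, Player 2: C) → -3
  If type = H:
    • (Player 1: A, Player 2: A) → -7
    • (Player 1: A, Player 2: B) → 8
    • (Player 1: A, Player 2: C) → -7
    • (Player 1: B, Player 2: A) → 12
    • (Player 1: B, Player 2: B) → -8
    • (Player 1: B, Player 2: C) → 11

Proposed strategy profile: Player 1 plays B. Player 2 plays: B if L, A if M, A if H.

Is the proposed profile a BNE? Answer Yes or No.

A profile is a BNE iff every type of every player is best-responding given beliefs about the other side.
Player 1 plays B: E[B] = 0.45·(8) + 0.35·(-5) + 0.2·(-5) = 0.85; E[A] = -2.5. Best-responding. ✓
Player 2 (type L), facing B: A gives 9, B gives 11, C gives -7. Proposed B is best. ✓
Player 2 (type M), facing B: A gives 11, B gives 10, C gives -3. Proposed A is best. ✓
Player 2 (type H), facing B: A gives 12, B gives -8, C gives 11. Proposed A is best. ✓

Yes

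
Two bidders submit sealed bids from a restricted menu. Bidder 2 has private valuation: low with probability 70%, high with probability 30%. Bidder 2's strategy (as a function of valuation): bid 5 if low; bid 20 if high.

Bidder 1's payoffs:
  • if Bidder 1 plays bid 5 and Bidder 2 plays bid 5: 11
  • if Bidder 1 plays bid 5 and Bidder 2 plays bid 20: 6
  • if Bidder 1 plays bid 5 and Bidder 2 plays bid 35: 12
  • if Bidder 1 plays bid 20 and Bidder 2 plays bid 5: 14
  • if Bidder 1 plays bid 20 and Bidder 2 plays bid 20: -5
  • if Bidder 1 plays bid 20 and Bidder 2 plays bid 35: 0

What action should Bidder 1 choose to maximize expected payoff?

bid 5

Compute Bidder 1's expected payoff for each action, taking the expectation over Bidder 2's type.
E[bid 5] = 0.7·(11) + 0.3·(6) = 9.5
E[bid 20] = 0.7·(14) + 0.3·(-5) = 8.3
Best response: bid 5 (9.5 is the largest).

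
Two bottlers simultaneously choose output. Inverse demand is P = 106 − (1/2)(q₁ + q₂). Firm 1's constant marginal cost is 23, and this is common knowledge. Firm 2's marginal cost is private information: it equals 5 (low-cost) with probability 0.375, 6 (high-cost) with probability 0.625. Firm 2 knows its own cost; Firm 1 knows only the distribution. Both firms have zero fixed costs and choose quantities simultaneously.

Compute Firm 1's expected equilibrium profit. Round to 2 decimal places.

Type-c best response for Firm 2: q₂(c) = (106 − c) − q₁/2.
Firm 1 maximizes expected profit; its first-order condition is 106 − q₁ − (1/2)E[q₂] − 23 = 0.
Substituting E[q₂] and solving: E[c₂] = 5.625, so q₁ = (106 − 2·23 + 5.625)/(3/2) = 43.75.
E[P] = 106 − (1/2)·(q₁ + E[q₂]) = 44.875; Firm 1's expected profit = (E[P] − 23)·q₁ = (44.875 − 23)·43.75 = 957.031.

957.03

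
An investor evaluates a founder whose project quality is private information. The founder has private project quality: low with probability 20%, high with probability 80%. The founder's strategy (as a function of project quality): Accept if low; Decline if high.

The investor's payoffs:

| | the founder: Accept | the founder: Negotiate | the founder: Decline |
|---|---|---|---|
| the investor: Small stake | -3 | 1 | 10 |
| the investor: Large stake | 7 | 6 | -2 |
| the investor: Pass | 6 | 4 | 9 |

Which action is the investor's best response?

Pass

E[Small stake] = 0.2·(-3) + 0.8·(10) = 7.4
E[Large stake] = 0.2·(7) + 0.8·(-2) = -0.2
E[Pass] = 0.2·(6) + 0.8·(9) = 8.4
Best response: Pass (8.4 is the largest).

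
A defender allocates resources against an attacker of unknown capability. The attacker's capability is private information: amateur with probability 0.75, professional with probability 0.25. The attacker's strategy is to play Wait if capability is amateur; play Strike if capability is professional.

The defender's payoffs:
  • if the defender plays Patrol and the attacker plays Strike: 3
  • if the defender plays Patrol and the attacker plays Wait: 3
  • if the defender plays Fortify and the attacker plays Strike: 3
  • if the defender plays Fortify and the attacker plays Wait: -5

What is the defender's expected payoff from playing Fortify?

-3

E[Fortify] = 0.75·(-5) + 0.25·3 = (-3.75) + 0.75 = -3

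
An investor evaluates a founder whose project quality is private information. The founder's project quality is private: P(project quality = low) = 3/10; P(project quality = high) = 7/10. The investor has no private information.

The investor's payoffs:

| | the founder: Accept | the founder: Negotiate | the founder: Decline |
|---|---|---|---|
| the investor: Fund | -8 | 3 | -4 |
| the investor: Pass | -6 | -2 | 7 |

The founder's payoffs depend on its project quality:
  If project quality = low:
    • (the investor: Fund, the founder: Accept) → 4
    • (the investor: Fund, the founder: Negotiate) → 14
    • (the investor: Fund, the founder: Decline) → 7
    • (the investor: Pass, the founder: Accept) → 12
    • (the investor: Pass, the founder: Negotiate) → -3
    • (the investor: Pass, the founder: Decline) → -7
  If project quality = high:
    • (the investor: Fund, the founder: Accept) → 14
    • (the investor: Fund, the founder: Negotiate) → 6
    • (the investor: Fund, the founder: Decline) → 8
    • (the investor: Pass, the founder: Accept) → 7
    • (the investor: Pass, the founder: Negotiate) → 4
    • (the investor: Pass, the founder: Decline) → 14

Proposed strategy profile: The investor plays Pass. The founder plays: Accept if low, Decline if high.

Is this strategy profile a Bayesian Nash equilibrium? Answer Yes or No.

A profile is a BNE iff every type of every player is best-responding given beliefs about the other side.
The investor plays Pass: E[Pass] = 3/10·(-6) + 7/10·(7) = 31/10; E[Fund] = -26/5. Best-responding. ✓
The founder (project quality low), facing Pass: Accept gives 12, Negotiate gives -3, Decline gives -7. Proposed Accept is best. ✓
The founder (project quality high), facing Pass: Accept gives 7, Negotiate gives 4, Decline gives 14. Proposed Decline is best. ✓

Yes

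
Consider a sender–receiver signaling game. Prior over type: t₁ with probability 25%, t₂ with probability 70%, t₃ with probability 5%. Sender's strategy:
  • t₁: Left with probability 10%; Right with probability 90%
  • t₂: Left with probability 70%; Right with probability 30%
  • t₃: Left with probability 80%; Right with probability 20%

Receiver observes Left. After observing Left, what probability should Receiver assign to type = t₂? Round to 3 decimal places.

P(Left) = 0.25·0.1 + 0.7·0.7 + 0.05·0.8 = 0.555
P(t₂ | Left) = (0.7·0.7) / 0.555 = 0.49 / 0.555 = 0.882883

0.883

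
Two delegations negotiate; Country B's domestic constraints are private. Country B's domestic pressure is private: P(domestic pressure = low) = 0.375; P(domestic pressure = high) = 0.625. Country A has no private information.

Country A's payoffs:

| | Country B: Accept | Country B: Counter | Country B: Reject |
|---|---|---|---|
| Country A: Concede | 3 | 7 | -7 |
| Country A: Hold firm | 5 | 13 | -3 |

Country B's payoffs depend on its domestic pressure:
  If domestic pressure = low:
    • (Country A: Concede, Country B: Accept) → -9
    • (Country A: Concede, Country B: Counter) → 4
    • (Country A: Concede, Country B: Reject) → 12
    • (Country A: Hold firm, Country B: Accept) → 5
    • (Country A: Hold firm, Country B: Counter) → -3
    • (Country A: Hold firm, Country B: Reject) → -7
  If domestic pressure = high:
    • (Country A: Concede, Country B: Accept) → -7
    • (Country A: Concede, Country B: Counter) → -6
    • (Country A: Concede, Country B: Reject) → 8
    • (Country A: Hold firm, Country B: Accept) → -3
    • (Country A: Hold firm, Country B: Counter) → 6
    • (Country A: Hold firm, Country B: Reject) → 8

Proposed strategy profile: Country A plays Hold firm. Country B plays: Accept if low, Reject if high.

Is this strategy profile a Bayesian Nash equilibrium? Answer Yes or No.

Yes

Country A plays Hold firm: E[Hold firm] = 0.375·(5) + 0.625·(-3) = 0; E[Concede] = -3.25. Best-responding. ✓
Country B (domestic pressure low), facing Hold firm: Accept gives 5, Counter gives -3, Reject gives -7. Proposed Accept is best. ✓
Country B (domestic pressure high), facing Hold firm: Accept gives -3, Counter gives 6, Reject gives 8. Proposed Reject is best. ✓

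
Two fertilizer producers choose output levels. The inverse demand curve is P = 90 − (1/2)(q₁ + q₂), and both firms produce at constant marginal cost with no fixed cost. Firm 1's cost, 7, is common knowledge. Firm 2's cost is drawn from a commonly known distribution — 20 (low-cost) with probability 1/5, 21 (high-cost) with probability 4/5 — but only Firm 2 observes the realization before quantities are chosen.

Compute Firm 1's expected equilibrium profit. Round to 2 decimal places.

2082.28

Each type of Firm 2 best-responds to q₁; Firm 1 best-responds to the expected q₂ over Firm 2's types.
Firm 2 with cost c maximizes (90 − (1/2)(q₁+q₂) − c)·q₂, giving q₂(c) = (90 − c − (1/2)q₁).
E[c₂] = 1/5·20 + 4/5·21 = 20.8
Firm 1's FOC against E[q₂] yields q₁ = (90 − 2·7 + E[c₂])/(3/2) = (90 − 14 + 20.8)/(3/2) = 64.5333.
E[P] = 90 − (1/2)·(q₁ + E[q₂]) = 39.2667; Firm 1's expected profit = (E[P] − 7)·q₁ = (39.2667 − 7)·64.5333 = 2082.28.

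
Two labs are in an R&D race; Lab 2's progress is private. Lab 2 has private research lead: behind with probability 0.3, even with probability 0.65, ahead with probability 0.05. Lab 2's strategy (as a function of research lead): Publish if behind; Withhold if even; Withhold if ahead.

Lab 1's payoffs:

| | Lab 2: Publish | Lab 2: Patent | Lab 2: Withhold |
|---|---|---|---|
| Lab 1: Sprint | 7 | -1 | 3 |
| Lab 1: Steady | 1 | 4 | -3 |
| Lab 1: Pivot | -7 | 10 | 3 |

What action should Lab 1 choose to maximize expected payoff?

Sprint

E[Sprint] = 0.3·(7) + 0.65·(3) + 0.05·(3) = 4.2
E[Steady] = 0.3·(1) + 0.65·(-3) + 0.05·(-3) = -1.8
E[Pivot] = 0.3·(-7) + 0.65·(3) + 0.05·(3) = 0
Best response: Sprint (4.2 is the largest).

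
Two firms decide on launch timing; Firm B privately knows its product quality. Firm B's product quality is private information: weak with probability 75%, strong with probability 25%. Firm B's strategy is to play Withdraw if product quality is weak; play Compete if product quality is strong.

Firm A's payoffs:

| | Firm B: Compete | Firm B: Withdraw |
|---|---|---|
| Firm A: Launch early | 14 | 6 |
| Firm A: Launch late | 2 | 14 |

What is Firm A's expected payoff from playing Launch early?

E[Launch early] = 0.75·6 + 0.25·14 = 4.5 + 3.5 = 8

8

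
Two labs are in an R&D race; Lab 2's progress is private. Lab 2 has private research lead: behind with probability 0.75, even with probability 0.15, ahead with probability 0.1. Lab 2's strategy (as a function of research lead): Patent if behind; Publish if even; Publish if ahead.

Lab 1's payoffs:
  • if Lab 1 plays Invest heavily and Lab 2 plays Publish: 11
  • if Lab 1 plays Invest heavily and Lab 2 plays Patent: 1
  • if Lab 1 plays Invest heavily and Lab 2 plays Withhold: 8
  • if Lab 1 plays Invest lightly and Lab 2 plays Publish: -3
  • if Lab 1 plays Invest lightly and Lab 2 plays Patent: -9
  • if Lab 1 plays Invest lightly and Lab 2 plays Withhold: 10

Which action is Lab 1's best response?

E[Invest heavily] = 0.75·(1) + 0.15·(11) + 0.1·(11) = 3.5
E[Invest lightly] = 0.75·(-9) + 0.15·(-3) + 0.1·(-3) = -7.5
Best response: Invest heavily (3.5 is the largest).

Invest heavily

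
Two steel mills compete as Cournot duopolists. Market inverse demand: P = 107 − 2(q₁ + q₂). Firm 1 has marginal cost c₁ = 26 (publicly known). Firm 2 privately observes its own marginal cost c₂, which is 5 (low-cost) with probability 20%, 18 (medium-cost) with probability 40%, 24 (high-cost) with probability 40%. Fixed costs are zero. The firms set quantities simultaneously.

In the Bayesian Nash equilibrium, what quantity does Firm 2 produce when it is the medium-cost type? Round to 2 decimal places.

Type-c best response for Firm 2: q₂(c) = (107 − c)/4 − q₁/2.
Firm 1 maximizes expected profit; its first-order condition is 107 − 4q₁ − 2E[q₂] − 26 = 0.
Substituting E[q₂] and solving: E[c₂] = 17.8, so q₁ = (107 − 2·26 + 17.8)/6 = 12.1333.
q₂(medium-cost) = (107 − 18 − 2·12.1333)/4 = 16.1833.

16.18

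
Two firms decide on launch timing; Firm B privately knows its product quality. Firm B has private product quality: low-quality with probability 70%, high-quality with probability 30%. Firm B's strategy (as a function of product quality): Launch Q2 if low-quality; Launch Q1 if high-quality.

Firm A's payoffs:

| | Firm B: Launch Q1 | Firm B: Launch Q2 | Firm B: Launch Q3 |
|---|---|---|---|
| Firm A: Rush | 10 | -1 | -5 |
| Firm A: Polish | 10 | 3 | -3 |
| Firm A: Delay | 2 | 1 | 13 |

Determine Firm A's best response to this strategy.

E[Rush] = 0.7·(-1) + 0.3·(10) = 2.3
E[Polish] = 0.7·(3) + 0.3·(10) = 5.1
E[Delay] = 0.7·(1) + 0.3·(2) = 1.3
Best response: Polish (5.1 is the largest).

Polish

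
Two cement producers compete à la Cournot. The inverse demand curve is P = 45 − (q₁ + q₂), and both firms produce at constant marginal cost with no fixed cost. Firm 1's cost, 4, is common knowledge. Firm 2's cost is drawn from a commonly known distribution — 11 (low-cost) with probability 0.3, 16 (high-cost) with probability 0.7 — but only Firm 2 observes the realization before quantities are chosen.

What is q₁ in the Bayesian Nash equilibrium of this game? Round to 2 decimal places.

17.17

Firm 2 with cost c maximizes (45 − (q₁+q₂) − c)·q₂, giving q₂(c) = (45 − c − q₁)/2.
E[c₂] = 0.3·11 + 0.7·16 = 14.5
Firm 1's FOC against E[q₂] yields q₁ = (45 − 2·4 + E[c₂])/3 = (45 − 8 + 14.5)/3 = 17.1667.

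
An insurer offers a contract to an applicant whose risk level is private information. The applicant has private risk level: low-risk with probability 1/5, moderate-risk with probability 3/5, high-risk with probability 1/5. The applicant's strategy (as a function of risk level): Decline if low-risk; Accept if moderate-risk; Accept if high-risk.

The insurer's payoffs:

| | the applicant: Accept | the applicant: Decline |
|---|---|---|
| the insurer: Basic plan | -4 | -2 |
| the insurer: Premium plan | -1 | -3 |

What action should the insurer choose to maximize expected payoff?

Compute the insurer's expected payoff for each action, taking the expectation over the applicant's type.
E[Basic plan] = 1/5·(-2) + 3/5·(-4) + 1/5·(-4) = -18/5
E[Premium plan] = 1/5·(-3) + 3/5·(-1) + 1/5·(-1) = -7/5
Best response: Premium plan (-7/5 is the largest).

Premium plan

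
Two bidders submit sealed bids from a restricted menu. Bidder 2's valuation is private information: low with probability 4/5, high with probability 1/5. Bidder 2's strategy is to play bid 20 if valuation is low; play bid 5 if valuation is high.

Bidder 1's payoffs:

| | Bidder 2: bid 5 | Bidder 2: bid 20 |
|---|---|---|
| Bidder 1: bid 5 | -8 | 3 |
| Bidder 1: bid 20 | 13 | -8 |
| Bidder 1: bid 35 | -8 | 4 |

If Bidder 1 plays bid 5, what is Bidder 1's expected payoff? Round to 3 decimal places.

Take the expectation over Bidder 2's valuation, weighting each type's action by its prior probability.
E[bid 5] = 4/5·3 + 1/5·(-8) = 12/5 + (-8/5) = 4/5

0.800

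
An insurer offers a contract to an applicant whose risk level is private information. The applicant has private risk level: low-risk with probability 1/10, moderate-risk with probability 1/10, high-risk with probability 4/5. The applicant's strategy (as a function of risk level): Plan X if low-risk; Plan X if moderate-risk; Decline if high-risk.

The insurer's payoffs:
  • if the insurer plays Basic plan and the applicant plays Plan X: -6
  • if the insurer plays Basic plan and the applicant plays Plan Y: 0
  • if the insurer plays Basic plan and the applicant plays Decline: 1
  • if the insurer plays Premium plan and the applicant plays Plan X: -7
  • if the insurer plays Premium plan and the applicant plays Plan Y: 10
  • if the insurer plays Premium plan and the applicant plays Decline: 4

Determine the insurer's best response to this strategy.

E[Basic plan] = 1/10·(-6) + 1/10·(-6) + 4/5·(1) = -2/5
E[Premium plan] = 1/10·(-7) + 1/10·(-7) + 4/5·(4) = 9/5
Best response: Premium plan (9/5 is the largest).

Premium plan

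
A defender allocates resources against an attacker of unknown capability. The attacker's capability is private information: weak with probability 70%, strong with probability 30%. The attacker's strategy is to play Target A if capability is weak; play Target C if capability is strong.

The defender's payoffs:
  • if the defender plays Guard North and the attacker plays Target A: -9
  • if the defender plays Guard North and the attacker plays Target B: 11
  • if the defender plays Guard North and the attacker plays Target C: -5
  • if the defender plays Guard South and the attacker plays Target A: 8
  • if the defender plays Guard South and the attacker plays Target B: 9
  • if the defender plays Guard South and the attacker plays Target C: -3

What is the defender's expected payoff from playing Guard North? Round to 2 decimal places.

E[Guard North] = 0.7·(-9) + 0.3·(-5) = (-6.3) + (-1.5) = -7.8

-7.80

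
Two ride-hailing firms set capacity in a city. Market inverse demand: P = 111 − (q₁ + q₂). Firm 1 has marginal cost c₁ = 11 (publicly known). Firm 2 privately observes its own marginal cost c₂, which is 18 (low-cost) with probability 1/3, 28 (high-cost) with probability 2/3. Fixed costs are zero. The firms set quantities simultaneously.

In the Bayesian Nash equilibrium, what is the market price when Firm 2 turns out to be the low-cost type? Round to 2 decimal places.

Type-c best response for Firm 2: q₂(c) = (111 − c)/2 − q₁/2.
Firm 1 maximizes expected profit; its first-order condition is 111 − 2q₁ − E[q₂] − 11 = 0.
Substituting E[q₂] and solving: E[c₂] = 24.6667, so q₁ = (111 − 2·11 + 24.6667)/3 = 37.8889.
q₂(low-cost) = 27.5556, so P = 111 − (37.8889 + 27.5556) = 45.5556.

45.56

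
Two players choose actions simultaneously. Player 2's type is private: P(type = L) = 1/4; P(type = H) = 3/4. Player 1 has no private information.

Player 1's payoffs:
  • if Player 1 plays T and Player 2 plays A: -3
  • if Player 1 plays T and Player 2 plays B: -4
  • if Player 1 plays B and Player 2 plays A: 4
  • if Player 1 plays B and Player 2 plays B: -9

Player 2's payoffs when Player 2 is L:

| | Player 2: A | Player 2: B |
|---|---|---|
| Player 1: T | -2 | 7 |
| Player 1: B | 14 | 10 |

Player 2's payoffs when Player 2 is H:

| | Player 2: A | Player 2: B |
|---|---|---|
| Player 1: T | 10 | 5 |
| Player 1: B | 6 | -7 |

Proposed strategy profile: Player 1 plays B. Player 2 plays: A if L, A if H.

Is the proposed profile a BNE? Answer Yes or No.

Yes

A profile is a BNE iff every type of every player is best-responding given beliefs about the other side.
Player 1 plays B: E[B] = 1/4·(4) + 3/4·(4) = 4; E[T] = -3. Best-responding. ✓
Player 2 (type L), facing B: A gives 14, B gives 10. Proposed A is best. ✓
Player 2 (type H), facing B: A gives 6, B gives -7. Proposed A is best. ✓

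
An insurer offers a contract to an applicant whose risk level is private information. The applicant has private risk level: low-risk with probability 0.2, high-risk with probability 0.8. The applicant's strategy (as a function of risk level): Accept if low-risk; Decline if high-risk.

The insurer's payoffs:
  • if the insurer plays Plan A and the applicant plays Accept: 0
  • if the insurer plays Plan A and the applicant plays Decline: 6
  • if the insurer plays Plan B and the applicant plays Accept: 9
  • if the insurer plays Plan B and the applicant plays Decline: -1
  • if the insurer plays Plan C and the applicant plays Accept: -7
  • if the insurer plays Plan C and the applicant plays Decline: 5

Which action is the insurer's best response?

Plan A

E[Plan A] = 0.2·(0) + 0.8·(6) = 4.8
E[Plan B] = 0.2·(9) + 0.8·(-1) = 1
E[Plan C] = 0.2·(-7) + 0.8·(5) = 2.6
Best response: Plan A (4.8 is the largest).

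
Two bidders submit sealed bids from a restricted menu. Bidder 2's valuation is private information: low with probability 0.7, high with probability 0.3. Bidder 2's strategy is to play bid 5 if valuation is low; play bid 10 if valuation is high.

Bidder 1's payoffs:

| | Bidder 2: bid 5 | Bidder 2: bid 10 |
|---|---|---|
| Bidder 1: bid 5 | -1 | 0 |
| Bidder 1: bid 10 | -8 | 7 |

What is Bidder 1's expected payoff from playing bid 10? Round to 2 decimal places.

-3.50

Take the expectation over Bidder 2's valuation, weighting each type's action by its prior probability.
E[bid 10] = 0.7·(-8) + 0.3·7 = (-5.6) + 2.1 = -3.5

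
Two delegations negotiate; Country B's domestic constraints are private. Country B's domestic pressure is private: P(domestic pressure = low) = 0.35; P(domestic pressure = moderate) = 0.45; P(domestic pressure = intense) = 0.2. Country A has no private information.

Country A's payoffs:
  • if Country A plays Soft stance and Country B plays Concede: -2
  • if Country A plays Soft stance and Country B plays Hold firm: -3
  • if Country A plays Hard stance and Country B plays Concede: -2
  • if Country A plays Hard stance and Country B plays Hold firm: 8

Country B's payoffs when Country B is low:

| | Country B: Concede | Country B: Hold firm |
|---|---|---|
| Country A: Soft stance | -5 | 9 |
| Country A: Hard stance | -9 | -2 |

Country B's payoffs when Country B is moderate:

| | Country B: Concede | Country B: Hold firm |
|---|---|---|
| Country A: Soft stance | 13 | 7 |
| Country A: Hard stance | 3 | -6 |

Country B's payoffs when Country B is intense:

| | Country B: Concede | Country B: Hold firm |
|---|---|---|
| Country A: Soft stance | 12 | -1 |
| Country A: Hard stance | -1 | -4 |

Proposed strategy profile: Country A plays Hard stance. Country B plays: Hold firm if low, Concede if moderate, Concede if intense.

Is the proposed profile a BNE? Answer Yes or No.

Country A plays Hard stance: E[Hard stance] = 0.35·(8) + 0.45·(-2) + 0.2·(-2) = 1.5; E[Soft stance] = -2.35. Best-responding. ✓
Country B (domestic pressure low), facing Hard stance: Concede gives -9, Hold firm gives -2. Proposed Hold firm is best. ✓
Country B (domestic pressure moderate), facing Hard stance: Concede gives 3, Hold firm gives -6. Proposed Concede is best. ✓
Country B (domestic pressure intense), facing Hard stance: Concede gives -1, Hold firm gives -4. Proposed Concede is best. ✓

Yes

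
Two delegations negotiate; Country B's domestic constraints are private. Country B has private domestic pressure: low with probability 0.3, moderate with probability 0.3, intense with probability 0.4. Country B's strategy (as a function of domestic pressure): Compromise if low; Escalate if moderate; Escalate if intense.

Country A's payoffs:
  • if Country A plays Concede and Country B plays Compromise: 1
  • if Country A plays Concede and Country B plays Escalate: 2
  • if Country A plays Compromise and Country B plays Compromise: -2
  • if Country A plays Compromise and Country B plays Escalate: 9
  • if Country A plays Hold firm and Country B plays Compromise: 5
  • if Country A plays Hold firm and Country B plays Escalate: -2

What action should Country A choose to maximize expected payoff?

Compute Country A's expected payoff for each action, taking the expectation over Country B's type.
E[Concede] = 0.3·(1) + 0.3·(2) + 0.4·(2) = 1.7
E[Compromise] = 0.3·(-2) + 0.3·(9) + 0.4·(9) = 5.7
E[Hold firm] = 0.3·(5) + 0.3·(-2) + 0.4·(-2) = 0.1
Best response: Compromise (5.7 is the largest).

Compromise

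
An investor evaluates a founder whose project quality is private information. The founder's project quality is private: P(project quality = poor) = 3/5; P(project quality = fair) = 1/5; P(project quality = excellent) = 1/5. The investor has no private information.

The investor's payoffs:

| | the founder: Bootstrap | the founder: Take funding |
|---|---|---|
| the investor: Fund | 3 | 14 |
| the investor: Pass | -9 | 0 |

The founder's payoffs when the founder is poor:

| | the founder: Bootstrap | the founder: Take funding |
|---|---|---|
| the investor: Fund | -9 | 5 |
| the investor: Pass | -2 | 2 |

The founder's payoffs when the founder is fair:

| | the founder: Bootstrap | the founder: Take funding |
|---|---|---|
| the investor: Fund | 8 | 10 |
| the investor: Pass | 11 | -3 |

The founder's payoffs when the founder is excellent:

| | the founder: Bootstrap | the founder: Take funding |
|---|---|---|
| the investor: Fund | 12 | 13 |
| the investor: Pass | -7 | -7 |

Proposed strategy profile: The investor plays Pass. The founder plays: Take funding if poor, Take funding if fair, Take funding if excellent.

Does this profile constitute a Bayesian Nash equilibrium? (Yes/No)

No

The investor plays Pass: E[Pass] = 3/5·(0) + 1/5·(0) + 1/5·(0) = 0; E[Fund] = 14. Not best-responding. ✗
The founder (project quality poor), facing Pass: Bootstrap gives -2, Take funding gives 2. Proposed Take funding is best. ✓
The founder (project quality fair), facing Pass: Bootstrap gives 11, Take funding gives -3. Proposed Take funding is not best — profitable deviation exists. ✗
The founder (project quality excellent), facing Pass: Bootstrap gives -7, Take funding gives -7. Proposed Take funding is best. ✓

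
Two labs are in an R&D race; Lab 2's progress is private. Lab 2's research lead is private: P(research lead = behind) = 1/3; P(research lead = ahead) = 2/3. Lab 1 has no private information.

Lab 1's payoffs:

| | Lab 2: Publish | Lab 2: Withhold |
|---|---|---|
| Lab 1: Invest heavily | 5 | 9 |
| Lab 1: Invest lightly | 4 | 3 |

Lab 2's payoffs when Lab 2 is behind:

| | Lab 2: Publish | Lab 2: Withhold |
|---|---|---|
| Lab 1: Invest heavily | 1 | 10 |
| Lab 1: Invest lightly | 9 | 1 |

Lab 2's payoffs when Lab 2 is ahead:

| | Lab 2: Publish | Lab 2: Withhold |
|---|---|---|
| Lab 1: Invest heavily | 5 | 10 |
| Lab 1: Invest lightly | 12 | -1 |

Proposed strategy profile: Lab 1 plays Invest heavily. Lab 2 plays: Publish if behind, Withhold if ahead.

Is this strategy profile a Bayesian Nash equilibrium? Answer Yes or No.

No

Lab 1 plays Invest heavily: E[Invest heavily] = 1/3·(5) + 2/3·(9) = 23/3; E[Invest lightly] = 10/3. Best-responding. ✓
Lab 2 (research lead behind), facing Invest heavily: Publish gives 1, Withhold gives 10. Proposed Publish is not best — profitable deviation exists. ✗
Lab 2 (research lead ahead), facing Invest heavily: Publish gives 5, Withhold gives 10. Proposed Withhold is best. ✓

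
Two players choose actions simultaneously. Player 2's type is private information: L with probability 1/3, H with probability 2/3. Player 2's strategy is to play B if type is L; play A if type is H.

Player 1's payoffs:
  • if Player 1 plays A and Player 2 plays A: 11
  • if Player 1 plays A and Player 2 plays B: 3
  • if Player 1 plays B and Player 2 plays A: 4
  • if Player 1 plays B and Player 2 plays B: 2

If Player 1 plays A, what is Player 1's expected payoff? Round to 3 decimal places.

E[A] = 1/3·3 + 2/3·11 = 1 + 22/3 = 25/3

8.333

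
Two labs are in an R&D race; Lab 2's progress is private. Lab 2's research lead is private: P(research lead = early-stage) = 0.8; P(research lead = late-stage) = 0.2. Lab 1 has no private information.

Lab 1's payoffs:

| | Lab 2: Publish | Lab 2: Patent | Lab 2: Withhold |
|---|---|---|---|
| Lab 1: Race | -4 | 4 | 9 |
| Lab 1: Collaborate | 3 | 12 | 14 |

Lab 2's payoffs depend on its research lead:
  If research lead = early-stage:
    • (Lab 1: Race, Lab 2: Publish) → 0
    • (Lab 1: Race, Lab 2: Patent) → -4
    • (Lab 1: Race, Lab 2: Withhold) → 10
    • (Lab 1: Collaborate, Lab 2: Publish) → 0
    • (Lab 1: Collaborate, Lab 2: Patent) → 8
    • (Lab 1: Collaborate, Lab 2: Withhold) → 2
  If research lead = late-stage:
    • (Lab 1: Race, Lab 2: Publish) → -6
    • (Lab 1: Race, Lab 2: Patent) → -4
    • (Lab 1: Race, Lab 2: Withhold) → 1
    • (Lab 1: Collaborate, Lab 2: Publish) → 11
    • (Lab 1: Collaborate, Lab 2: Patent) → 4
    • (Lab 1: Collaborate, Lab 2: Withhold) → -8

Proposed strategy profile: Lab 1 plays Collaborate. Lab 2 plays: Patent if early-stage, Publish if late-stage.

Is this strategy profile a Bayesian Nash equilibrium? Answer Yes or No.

Yes

A profile is a BNE iff every type of every player is best-responding given beliefs about the other side.
Lab 1 plays Collaborate: E[Collaborate] = 0.8·(12) + 0.2·(3) = 10.2; E[Race] = 2.4. Best-responding. ✓
Lab 2 (research lead early-stage), facing Collaborate: Publish gives 0, Patent gives 8, Withhold gives 2. Proposed Patent is best. ✓
Lab 2 (research lead late-stage), facing Collaborate: Publish gives 11, Patent gives 4, Withhold gives -8. Proposed Publish is best. ✓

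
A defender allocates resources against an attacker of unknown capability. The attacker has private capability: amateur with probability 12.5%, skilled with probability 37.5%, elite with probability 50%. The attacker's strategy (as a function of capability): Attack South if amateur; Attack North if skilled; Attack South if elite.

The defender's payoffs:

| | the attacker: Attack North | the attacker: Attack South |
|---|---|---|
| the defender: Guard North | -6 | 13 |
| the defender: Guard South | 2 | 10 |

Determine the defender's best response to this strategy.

E[Guard North] = 0.125·(13) + 0.375·(-6) + 0.5·(13) = 5.875
E[Guard South] = 0.125·(10) + 0.375·(2) + 0.5·(10) = 7
Best response: Guard South (7 is the largest).

Guard South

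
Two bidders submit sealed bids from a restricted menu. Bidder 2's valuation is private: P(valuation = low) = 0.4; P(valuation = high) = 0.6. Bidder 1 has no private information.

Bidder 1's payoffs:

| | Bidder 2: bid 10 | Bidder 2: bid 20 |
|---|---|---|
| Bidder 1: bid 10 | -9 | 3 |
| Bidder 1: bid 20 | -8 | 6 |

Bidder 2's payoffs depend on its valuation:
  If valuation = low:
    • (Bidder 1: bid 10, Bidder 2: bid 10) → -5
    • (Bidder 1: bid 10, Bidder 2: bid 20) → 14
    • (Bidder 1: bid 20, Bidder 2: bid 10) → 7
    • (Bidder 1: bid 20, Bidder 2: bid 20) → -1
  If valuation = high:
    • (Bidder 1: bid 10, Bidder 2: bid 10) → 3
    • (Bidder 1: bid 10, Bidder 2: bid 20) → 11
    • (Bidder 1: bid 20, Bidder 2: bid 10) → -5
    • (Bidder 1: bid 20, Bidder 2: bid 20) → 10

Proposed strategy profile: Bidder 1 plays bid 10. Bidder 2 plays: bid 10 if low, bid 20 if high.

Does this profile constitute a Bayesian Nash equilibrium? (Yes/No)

Bidder 1 plays bid 10: E[bid 10] = 0.4·(-9) + 0.6·(3) = -1.8; E[bid 20] = 0.4. Not best-responding. ✗
Bidder 2 (valuation low), facing bid 10: bid 10 gives -5, bid 20 gives 14. Proposed bid 10 is not best — profitable deviation exists. ✗
Bidder 2 (valuation high), facing bid 10: bid 10 gives 3, bid 20 gives 11. Proposed bid 20 is best. ✓

No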